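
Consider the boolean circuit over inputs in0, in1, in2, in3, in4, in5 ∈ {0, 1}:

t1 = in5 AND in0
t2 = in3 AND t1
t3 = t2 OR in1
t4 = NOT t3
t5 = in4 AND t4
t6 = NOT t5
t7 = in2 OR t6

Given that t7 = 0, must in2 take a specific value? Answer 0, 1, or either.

0

t7 = in2 OR t6 must be 0, so both in2 = 0 and t6 = 0.
t6 = NOT t5 must be 0, so t5 = 1.
t5 = in4 AND t4 must be 1, so both in4 = 1 and t4 = 1.
Every assignment with t7 = 0 has in2 = 0; there are 7 such assignment(s).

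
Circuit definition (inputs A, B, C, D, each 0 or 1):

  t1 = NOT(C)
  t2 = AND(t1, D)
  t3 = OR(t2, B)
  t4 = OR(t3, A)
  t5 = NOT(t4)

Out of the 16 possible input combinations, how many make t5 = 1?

t5 = NOT(t4) must be 1, so t4 = 0.
t4 = OR(t3, A) must be 0, so both t3 = 0 and A = 0.
Enumerating the 16 input combinations, 3 give t5 = 1 and 13 give t5 = 0.

3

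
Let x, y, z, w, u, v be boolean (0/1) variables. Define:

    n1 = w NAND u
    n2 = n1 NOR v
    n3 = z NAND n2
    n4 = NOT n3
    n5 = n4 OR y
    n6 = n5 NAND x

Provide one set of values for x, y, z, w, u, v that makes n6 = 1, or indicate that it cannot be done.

x=0, y=1, z=0, w=0, u=0, v=0

n6 = n5 NAND x must be 1, so at least one of n5, x is 0.
Check with x=0, y=1, z=0, w=0, u=0, v=0:
n1 = w NAND u = 0 NAND 0 = 1
n2 = n1 NOR v = 1 NOR 0 = 0
n3 = z NAND n2 = 0 NAND 0 = 1
n4 = NOT n3 = NOT 1 = 0
n5 = n4 OR y = 0 OR 1 = 1
n6 = n5 NAND x = 1 NAND 0 = 1
So n6 = 1 as required.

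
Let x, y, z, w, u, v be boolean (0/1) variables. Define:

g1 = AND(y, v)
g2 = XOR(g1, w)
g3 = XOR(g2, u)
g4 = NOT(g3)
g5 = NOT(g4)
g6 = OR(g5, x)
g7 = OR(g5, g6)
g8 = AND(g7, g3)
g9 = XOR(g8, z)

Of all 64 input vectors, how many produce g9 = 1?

32

g9 = XOR(g8, z) must be 1, so g8 and z differ.
Enumerating the 64 input combinations, 32 give g9 = 1 and 32 give g9 = 0.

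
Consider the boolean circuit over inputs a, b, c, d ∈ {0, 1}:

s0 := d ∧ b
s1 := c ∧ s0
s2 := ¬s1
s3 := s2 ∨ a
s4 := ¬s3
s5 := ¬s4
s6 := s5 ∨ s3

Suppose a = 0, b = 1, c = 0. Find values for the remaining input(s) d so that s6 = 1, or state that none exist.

d=0

s6 = s5 ∨ s3 must be 1, so at least one of s5, s3 is 1.
Check with a = 0, b = 1, c = 0 and d=0:
s0 = d ∧ b = 0 ∧ 1 = 0
s1 = c ∧ s0 = 0 ∧ 0 = 0
s2 = ¬s1 = ¬0 = 1
s3 = s2 ∨ a = 1 ∨ 0 = 1
s4 = ¬s3 = ¬1 = 0
s5 = ¬s4 = ¬0 = 1
s6 = s5 ∨ s3 = 1 ∨ 1 = 1
So s6 = 1.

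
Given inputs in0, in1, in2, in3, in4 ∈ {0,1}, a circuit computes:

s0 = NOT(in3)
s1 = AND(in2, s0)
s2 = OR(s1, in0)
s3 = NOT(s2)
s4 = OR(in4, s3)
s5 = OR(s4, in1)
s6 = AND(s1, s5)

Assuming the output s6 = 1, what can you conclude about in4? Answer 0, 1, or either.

either

Both values of in4 occur among assignments with s6 = 1:
  in4=0: in0=0, in1=1, in2=1, in3=0, in4=0
  in4=1: in0=0, in1=0, in2=1, in3=0, in4=1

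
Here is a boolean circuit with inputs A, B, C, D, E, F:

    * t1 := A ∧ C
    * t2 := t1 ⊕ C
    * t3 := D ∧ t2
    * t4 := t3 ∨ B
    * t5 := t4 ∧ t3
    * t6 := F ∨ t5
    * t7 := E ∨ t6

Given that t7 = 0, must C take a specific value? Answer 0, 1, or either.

Both values of C occur among assignments with t7 = 0:
  C=0: A=0, B=0, C=0, D=0, E=0, F=0
  C=1: A=0, B=0, C=1, D=0, E=0, F=0

either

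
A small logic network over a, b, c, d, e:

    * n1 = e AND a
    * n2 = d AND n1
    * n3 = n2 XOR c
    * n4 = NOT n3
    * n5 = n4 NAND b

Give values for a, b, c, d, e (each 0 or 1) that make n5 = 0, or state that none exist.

Check with a=1 b=1 c=0 d=1 e=0:
n1 = e AND a = 0 AND 1 = 0
n2 = d AND n1 = 1 AND 0 = 0
n3 = n2 XOR c = 0 XOR 0 = 0
n4 = NOT n3 = NOT 0 = 1
n5 = n4 NAND b = 1 NAND 1 = 0
So n5 = 0 as required.

a=1 b=1 c=0 d=1 e=0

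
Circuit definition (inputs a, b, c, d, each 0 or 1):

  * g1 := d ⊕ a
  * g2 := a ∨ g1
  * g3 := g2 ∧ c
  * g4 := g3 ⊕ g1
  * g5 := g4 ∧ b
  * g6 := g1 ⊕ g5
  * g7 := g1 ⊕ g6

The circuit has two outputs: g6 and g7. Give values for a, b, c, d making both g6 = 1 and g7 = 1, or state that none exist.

a=1 b=1 c=1 d=1

Check with a=1 b=1 c=1 d=1:
g1 = d ⊕ a = 1 ⊕ 1 = 0
g2 = a ∨ g1 = 1 ∨ 0 = 1
g3 = g2 ∧ c = 1 ∧ 1 = 1
g4 = g3 ⊕ g1 = 1 ⊕ 0 = 1
g5 = g4 ∧ b = 1 ∧ 1 = 1
g6 = g1 ⊕ g5 = 0 ⊕ 1 = 1
g7 = g1 ⊕ g6 = 0 ⊕ 1 = 1
So g6 = 1 and g7 = 1.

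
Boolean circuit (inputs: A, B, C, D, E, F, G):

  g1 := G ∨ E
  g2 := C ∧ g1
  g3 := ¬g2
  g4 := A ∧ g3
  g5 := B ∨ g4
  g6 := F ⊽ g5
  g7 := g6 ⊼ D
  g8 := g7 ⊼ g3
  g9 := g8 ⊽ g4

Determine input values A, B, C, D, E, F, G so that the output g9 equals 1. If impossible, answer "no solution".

g9 = g8 ⊽ g4 must be 1, so both g8 = 0 and g4 = 0.
Check with A=0 B=0 C=0 D=0 E=1 F=1 G=1:
g1 = G ∨ E = 1 ∨ 1 = 1
g2 = C ∧ g1 = 0 ∧ 1 = 0
g3 = ¬g2 = ¬0 = 1
g4 = A ∧ g3 = 0 ∧ 1 = 0
g5 = B ∨ g4 = 0 ∨ 0 = 0
g6 = F ⊽ g5 = 1 ⊽ 0 = 0
g7 = g6 ⊼ D = 0 ⊼ 0 = 1
g8 = g7 ⊼ g3 = 1 ⊼ 1 = 0
g9 = g8 ⊽ g4 = 0 ⊽ 0 = 1
So g9 = 1 as required.

A=0 B=0 C=0 D=0 E=1 F=1 G=1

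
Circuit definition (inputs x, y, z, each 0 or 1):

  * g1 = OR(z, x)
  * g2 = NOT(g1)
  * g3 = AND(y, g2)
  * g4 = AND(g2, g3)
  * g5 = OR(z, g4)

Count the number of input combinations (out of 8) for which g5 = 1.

5

g5 = OR(z, g4) must be 1, so at least one of z, g4 is 1.
Satisfying assignments:
  x=0, y=0, z=1
  x=0, y=1, z=0
  x=0, y=1, z=1
  x=1, y=0, z=1
  x=1, y=1, z=1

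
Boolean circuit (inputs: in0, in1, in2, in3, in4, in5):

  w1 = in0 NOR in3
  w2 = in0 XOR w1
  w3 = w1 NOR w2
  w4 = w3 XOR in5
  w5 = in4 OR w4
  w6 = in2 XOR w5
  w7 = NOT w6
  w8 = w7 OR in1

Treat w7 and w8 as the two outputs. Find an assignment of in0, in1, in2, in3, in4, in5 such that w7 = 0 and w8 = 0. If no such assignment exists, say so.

Check with in0=1, in1=0, in2=0, in3=0, in4=1, in5=0:
w1 = in0 NOR in3 = 1 NOR 0 = 0
w2 = in0 XOR w1 = 1 XOR 0 = 1
w3 = w1 NOR w2 = 0 NOR 1 = 0
w4 = w3 XOR in5 = 0 XOR 0 = 0
w5 = in4 OR w4 = 1 OR 0 = 1
w6 = in2 XOR w5 = 0 XOR 1 = 1
w7 = NOT w6 = NOT 1 = 0
w8 = w7 OR in1 = 0 OR 0 = 0
So w7 = 0 and w8 = 0.

in0=1, in1=0, in2=0, in3=0, in4=1, in5=0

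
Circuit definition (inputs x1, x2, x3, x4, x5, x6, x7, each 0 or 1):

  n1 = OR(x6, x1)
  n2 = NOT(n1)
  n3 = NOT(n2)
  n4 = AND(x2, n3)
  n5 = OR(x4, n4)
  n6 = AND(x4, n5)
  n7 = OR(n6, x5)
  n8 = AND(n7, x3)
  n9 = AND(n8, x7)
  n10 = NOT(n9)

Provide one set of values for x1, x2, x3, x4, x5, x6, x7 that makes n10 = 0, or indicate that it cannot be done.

n10 = NOT(n9) must be 0, so n9 = 1.
n9 = AND(n8, x7) must be 1, so both n8 = 1 and x7 = 1.
n8 = AND(n7, x3) must be 1, so both n7 = 1 and x3 = 1.
Check with x1=0 x2=1 x3=1 x4=1 x5=1 x6=0 x7=1:
n1 = OR(x6, x1) = OR(0, 0) = 0
n2 = NOT(n1) = NOT 0 = 1
n3 = NOT(n2) = NOT 1 = 0
n4 = AND(x2, n3) = AND(1, 0) = 0
n5 = OR(x4, n4) = OR(1, 0) = 1
n6 = AND(x4, n5) = AND(1, 1) = 1
n7 = OR(n6, x5) = OR(1, 1) = 1
n8 = AND(n7, x3) = AND(1, 1) = 1
n9 = AND(n8, x7) = AND(1, 1) = 1
n10 = NOT(n9) = NOT 1 = 0
So n10 = 0 as required.

x1=0 x2=1 x3=1 x4=1 x5=1 x6=0 x7=1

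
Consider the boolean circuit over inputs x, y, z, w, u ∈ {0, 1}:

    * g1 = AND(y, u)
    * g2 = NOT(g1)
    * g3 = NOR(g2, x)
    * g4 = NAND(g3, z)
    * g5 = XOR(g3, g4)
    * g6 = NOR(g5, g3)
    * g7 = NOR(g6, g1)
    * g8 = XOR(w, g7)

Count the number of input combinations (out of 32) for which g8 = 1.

g8 = XOR(w, g7) must be 1, so w and g7 differ.
Enumerating the 32 input combinations, 16 give g8 = 1 and 16 give g8 = 0.

16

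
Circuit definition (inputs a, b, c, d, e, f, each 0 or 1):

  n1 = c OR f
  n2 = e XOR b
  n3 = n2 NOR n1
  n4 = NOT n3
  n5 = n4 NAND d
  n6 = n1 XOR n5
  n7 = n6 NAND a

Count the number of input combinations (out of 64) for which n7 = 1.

46

n7 = n6 NAND a must be 1, so at least one of n6, a is 0.
Enumerating the 64 input combinations, 46 give n7 = 1 and 18 give n7 = 0.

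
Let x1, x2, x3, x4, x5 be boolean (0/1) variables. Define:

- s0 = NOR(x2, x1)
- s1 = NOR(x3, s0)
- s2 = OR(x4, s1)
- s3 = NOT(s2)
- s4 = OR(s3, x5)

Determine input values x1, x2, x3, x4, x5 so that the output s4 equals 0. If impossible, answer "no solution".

x1=1 x2=0 x3=0 x4=0 x5=0

s4 = OR(s3, x5) must be 0, so both s3 = 0 and x5 = 0.
s3 = NOT(s2) must be 0, so s2 = 1.
s2 = OR(x4, s1) must be 1, so at least one of x4, s1 is 1.
Check with x1=1 x2=0 x3=0 x4=0 x5=0:
s0 = NOR(x2, x1) = NOR(0, 1) = 0
s1 = NOR(x3, s0) = NOR(0, 0) = 1
s2 = OR(x4, s1) = OR(0, 1) = 1
s3 = NOT(s2) = NOT 1 = 0
s4 = OR(s3, x5) = OR(0, 0) = 0
So s4 = 0 as required.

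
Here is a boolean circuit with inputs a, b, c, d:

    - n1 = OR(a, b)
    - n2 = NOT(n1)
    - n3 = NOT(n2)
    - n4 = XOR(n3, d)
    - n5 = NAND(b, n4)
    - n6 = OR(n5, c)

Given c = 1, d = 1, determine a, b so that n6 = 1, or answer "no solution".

Check with c = 1, d = 1 and a=0, b=1:
n1 = OR(a, b) = OR(0, 1) = 1
n2 = NOT(n1) = NOT 1 = 0
n3 = NOT(n2) = NOT 0 = 1
n4 = XOR(n3, d) = XOR(1, 1) = 0
n5 = NAND(b, n4) = NAND(1, 0) = 1
n6 = OR(n5, c) = OR(1, 1) = 1
So n6 = 1.

a=0 b=1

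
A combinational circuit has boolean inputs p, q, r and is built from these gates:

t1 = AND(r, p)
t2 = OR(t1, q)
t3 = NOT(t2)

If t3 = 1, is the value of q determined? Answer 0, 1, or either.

t3 = NOT(t2) must be 1, so t2 = 0.
t2 = OR(t1, q) must be 0, so both t1 = 0 and q = 0.
t1 = AND(r, p) must be 0, so at least one of r, p is 0.
Every assignment with t3 = 1 has q = 0; there are 3 such assignment(s).
  p=0, q=0, r=0
  p=0, q=0, r=1
  p=1, q=0, r=0

0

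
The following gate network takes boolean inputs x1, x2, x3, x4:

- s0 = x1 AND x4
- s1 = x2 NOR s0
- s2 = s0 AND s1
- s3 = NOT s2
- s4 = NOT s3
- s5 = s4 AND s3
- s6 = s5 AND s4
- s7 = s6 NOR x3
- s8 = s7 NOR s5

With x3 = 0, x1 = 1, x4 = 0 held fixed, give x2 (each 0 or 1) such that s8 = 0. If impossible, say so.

x2=1

Check with x3 = 0, x1 = 1, x4 = 0 and x2=1:
s0 = x1 AND x4 = 1 AND 0 = 0
s1 = x2 NOR s0 = 1 NOR 0 = 0
s2 = s0 AND s1 = 0 AND 0 = 0
s3 = NOT s2 = NOT 0 = 1
s4 = NOT s3 = NOT 1 = 0
s5 = s4 AND s3 = 0 AND 1 = 0
s6 = s5 AND s4 = 0 AND 0 = 0
s7 = s6 NOR x3 = 0 NOR 0 = 1
s8 = s7 NOR s5 = 1 NOR 0 = 0
So s8 = 0.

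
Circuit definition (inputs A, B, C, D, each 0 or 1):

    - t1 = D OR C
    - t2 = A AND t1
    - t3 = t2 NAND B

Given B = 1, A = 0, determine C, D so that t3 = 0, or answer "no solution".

With B = 1, A = 0 fixed, none of the 4 settings of C, D give t3 = 0.
For example, with C=0, D=0:
t1 = D OR C = 0 OR 0 = 0
t2 = A AND t1 = 0 AND 0 = 0
t3 = t2 NAND B = 0 NAND 1 = 1
giving t3 = 1 ≠ 0.

no solution exists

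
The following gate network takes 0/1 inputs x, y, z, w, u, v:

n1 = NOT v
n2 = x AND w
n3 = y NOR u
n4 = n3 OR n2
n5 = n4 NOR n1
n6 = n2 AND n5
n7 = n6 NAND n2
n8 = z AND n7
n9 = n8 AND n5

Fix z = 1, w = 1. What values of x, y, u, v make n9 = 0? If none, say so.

n9 = n8 AND n5 must be 0, so at least one of n8, n5 is 0.
Check with z = 1, w = 1 and x=0, y=0, u=0, v=0:
n1 = NOT v = NOT 0 = 1
n2 = x AND w = 0 AND 1 = 0
n3 = y NOR u = 0 NOR 0 = 1
n4 = n3 OR n2 = 1 OR 0 = 1
n5 = n4 NOR n1 = 1 NOR 1 = 0
n6 = n2 AND n5 = 0 AND 0 = 0
n7 = n6 NAND n2 = 0 NAND 0 = 1
n8 = z AND n7 = 1 AND 1 = 1
n9 = n8 AND n5 = 1 AND 0 = 0
So n9 = 0.

x=0 y=0 u=0 v=0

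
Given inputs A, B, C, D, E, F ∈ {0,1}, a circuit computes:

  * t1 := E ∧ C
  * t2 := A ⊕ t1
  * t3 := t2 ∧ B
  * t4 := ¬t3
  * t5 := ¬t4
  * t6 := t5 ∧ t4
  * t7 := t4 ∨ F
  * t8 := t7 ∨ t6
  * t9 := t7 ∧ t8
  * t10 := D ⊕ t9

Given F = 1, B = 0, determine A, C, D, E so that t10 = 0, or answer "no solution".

A=1, C=0, D=1, E=0

Check with F = 1, B = 0 and A=1, C=0, D=1, E=0:
t1 = E ∧ C = 0 ∧ 0 = 0
t2 = A ⊕ t1 = 1 ⊕ 0 = 1
t3 = t2 ∧ B = 1 ∧ 0 = 0
t4 = ¬t3 = ¬0 = 1
t5 = ¬t4 = ¬1 = 0
t6 = t5 ∧ t4 = 0 ∧ 1 = 0
t7 = t4 ∨ F = 1 ∨ 1 = 1
t8 = t7 ∨ t6 = 1 ∨ 0 = 1
t9 = t7 ∧ t8 = 1 ∧ 1 = 1
t10 = D ⊕ t9 = 1 ⊕ 1 = 0
So t10 = 0.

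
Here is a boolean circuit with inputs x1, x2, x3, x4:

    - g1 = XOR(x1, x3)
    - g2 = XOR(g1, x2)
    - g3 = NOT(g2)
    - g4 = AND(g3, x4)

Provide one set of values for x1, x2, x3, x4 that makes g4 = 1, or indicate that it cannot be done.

x1=0, x2=1, x3=1, x4=1

Check with x1=0, x2=1, x3=1, x4=1:
g1 = XOR(x1, x3) = XOR(0, 1) = 1
g2 = XOR(g1, x2) = XOR(1, 1) = 0
g3 = NOT(g2) = NOT 0 = 1
g4 = AND(g3, x4) = AND(1, 1) = 1
So g4 = 1 as required.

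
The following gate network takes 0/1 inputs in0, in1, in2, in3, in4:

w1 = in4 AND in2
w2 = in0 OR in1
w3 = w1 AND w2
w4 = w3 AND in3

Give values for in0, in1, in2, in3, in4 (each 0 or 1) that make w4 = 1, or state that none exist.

in0=1, in1=0, in2=1, in3=1, in4=1

w4 = w3 AND in3 must be 1, so both w3 = 1 and in3 = 1.
Check with in0=1, in1=0, in2=1, in3=1, in4=1:
w1 = in4 AND in2 = 1 AND 1 = 1
w2 = in0 OR in1 = 1 OR 0 = 1
w3 = w1 AND w2 = 1 AND 1 = 1
w4 = w3 AND in3 = 1 AND 1 = 1
So w4 = 1 as required.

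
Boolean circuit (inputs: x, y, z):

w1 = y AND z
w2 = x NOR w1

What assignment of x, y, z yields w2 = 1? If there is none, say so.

x=0, y=1, z=0

w2 = x NOR w1 must be 1, so both x = 0 and w1 = 0.
w1 = y AND z must be 0, so at least one of y, z is 0.
Check with x=0, y=1, z=0:
w1 = y AND z = 1 AND 0 = 0
w2 = x NOR w1 = 0 NOR 0 = 1
So w2 = 1 as required.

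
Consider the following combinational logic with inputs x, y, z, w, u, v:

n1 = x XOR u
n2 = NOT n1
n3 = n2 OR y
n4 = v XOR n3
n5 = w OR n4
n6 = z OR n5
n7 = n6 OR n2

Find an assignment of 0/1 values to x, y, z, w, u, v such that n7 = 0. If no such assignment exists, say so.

x=1, y=1, z=0, w=0, u=0, v=1

n7 = n6 OR n2 must be 0, so both n6 = 0 and n2 = 0.
Check with x=1, y=1, z=0, w=0, u=0, v=1:
n1 = x XOR u = 1 XOR 0 = 1
n2 = NOT n1 = NOT 1 = 0
n3 = n2 OR y = 0 OR 1 = 1
n4 = v XOR n3 = 1 XOR 1 = 0
n5 = w OR n4 = 0 OR 0 = 0
n6 = z OR n5 = 0 OR 0 = 0
n7 = n6 OR n2 = 0 OR 0 = 0
So n7 = 0 as required.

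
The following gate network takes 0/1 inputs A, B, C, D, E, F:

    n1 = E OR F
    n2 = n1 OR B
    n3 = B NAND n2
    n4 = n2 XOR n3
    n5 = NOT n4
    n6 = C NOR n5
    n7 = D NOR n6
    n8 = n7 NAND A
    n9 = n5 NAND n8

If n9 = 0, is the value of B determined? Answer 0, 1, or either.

0

n9 = n5 NAND n8 must be 0, so both n5 = 1 and n8 = 1.
n5 = NOT n4 must be 1, so n4 = 0.
Every assignment with n9 = 0 has B = 0; there are 18 such assignment(s).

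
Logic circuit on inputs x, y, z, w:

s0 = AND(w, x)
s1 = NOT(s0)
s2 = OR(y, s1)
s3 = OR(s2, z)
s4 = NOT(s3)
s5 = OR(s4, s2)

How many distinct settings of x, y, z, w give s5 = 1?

15

s5 = OR(s4, s2) must be 1, so at least one of s4, s2 is 1.
Enumerating the 16 input combinations, 15 give s5 = 1 and 1 give s5 = 0.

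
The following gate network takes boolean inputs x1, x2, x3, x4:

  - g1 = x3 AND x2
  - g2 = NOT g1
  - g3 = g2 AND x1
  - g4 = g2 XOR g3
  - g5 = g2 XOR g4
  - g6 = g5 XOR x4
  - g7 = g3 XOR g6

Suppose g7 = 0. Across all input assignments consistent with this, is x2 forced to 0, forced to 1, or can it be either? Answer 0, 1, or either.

Both values of x2 occur among assignments with g7 = 0:
  x2=0: x1=0, x2=0, x3=0, x4=0
  x2=1: x1=0, x2=1, x3=0, x4=0

either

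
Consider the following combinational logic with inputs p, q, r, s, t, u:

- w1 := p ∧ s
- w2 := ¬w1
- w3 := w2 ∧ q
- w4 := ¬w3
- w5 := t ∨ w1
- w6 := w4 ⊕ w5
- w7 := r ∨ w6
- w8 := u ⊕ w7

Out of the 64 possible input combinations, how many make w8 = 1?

32

w8 = u ⊕ w7 must be 1, so u and w7 differ.
Enumerating the 64 input combinations, 32 give w8 = 1 and 32 give w8 = 0.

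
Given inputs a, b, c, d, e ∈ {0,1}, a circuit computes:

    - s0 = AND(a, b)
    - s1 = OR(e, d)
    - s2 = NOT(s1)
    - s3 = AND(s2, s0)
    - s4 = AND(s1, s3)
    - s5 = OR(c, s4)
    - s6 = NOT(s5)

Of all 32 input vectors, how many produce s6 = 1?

16

s6 = NOT(s5) must be 1, so s5 = 0.
s5 = OR(c, s4) must be 0, so both c = 0 and s4 = 0.
Enumerating the 32 input combinations, 16 give s6 = 1 and 16 give s6 = 0.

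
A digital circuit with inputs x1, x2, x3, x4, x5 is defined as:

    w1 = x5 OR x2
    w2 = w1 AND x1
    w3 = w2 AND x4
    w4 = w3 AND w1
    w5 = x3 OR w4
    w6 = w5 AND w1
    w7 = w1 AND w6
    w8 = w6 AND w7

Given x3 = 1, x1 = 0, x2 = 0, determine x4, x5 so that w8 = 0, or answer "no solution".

x4=1, x5=0

w8 = w6 AND w7 must be 0, so at least one of w6, w7 is 0.
Check with x3 = 1, x1 = 0, x2 = 0 and x4=1, x5=0:
w1 = x5 OR x2 = 0 OR 0 = 0
w2 = w1 AND x1 = 0 AND 0 = 0
w3 = w2 AND x4 = 0 AND 1 = 0
w4 = w3 AND w1 = 0 AND 0 = 0
w5 = x3 OR w4 = 1 OR 0 = 1
w6 = w5 AND w1 = 1 AND 0 = 0
w7 = w1 AND w6 = 0 AND 0 = 0
w8 = w6 AND w7 = 0 AND 0 = 0
So w8 = 0.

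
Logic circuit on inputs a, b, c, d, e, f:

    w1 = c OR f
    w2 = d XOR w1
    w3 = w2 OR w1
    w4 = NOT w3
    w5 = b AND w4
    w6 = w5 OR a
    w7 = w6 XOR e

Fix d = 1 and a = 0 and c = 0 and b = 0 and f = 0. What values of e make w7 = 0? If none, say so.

e=0

w7 = w6 XOR e must be 0, so w6 and e are equal.
Check with d = 1 and a = 0 and c = 0 and b = 0 and f = 0 and e=0:
w1 = c OR f = 0 OR 0 = 0
w2 = d XOR w1 = 1 XOR 0 = 1
w3 = w2 OR w1 = 1 OR 0 = 1
w4 = NOT w3 = NOT 1 = 0
w5 = b AND w4 = 0 AND 0 = 0
w6 = w5 OR a = 0 OR 0 = 0
w7 = w6 XOR e = 0 XOR 0 = 0
So w7 = 0.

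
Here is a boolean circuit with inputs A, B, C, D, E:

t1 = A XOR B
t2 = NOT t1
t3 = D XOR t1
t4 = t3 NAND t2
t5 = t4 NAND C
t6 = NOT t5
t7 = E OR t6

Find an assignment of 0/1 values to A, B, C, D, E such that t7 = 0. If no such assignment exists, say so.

Check with A=1 B=1 C=0 D=1 E=0:
t1 = A XOR B = 1 XOR 1 = 0
t2 = NOT t1 = NOT 0 = 1
t3 = D XOR t1 = 1 XOR 0 = 1
t4 = t3 NAND t2 = 1 NAND 1 = 0
t5 = t4 NAND C = 0 NAND 0 = 1
t6 = NOT t5 = NOT 1 = 0
t7 = E OR t6 = 0 OR 0 = 0
So t7 = 0 as required.

A=1 B=1 C=0 D=1 E=0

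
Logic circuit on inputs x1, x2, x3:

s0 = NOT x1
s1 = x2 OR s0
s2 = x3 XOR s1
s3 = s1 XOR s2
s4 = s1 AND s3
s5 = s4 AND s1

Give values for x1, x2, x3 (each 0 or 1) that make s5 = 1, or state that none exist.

x1=0, x2=0, x3=1

Check with x1=0, x2=0, x3=1:
s0 = NOT x1 = NOT 0 = 1
s1 = x2 OR s0 = 0 OR 1 = 1
s2 = x3 XOR s1 = 1 XOR 1 = 0
s3 = s1 XOR s2 = 1 XOR 0 = 1
s4 = s1 AND s3 = 1 AND 1 = 1
s5 = s4 AND s1 = 1 AND 1 = 1
So s5 = 1 as required.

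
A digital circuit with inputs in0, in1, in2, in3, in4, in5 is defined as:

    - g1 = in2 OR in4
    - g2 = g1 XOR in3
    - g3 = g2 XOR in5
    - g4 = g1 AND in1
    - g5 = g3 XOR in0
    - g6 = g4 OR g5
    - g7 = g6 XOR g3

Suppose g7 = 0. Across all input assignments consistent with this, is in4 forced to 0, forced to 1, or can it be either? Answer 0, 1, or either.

Both values of in4 occur among assignments with g7 = 0:
  in4=0: in0=0, in1=0, in2=0, in3=0, in4=0, in5=0
  in4=1: in0=0, in1=0, in2=0, in3=0, in4=1, in5=0

either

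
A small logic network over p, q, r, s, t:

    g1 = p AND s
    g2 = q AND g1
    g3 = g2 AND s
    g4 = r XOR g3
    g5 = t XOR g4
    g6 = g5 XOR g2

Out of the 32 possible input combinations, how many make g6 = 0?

16

g6 = g5 XOR g2 must be 0, so g5 and g2 are equal.
Enumerating the 32 input combinations, 16 give g6 = 0 and 16 give g6 = 1.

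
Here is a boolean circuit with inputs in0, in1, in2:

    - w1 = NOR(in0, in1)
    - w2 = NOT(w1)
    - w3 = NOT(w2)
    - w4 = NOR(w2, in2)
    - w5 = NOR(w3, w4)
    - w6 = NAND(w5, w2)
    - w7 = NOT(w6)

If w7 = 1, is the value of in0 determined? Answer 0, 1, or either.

Both values of in0 occur among assignments with w7 = 1:
  in0=0: in0=0, in1=1, in2=0
  in0=1: in0=1, in1=0, in2=0

either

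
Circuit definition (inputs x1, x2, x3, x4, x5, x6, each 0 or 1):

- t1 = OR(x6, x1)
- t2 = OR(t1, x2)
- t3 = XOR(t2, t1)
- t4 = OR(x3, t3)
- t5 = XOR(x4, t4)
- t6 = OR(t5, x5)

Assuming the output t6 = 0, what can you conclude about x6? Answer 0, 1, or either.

either

Both values of x6 occur among assignments with t6 = 0:
  x6=0: x1=0, x2=0, x3=0, x4=0, x5=0, x6=0
  x6=1: x1=0, x2=0, x3=0, x4=0, x5=0, x6=1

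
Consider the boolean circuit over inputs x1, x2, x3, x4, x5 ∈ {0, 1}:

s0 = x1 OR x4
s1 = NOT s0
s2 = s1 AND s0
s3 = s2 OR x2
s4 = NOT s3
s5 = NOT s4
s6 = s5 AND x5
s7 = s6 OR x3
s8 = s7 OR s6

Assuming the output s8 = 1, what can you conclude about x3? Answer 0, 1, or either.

Both values of x3 occur among assignments with s8 = 1:
  x3=0: x1=0, x2=1, x3=0, x4=0, x5=1
  x3=1: x1=0, x2=0, x3=1, x4=0, x5=0

either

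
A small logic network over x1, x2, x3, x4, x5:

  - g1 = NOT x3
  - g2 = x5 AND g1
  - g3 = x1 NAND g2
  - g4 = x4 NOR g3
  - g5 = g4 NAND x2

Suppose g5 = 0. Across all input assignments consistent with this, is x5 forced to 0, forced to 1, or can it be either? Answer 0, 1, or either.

g5 = g4 NAND x2 must be 0, so both g4 = 1 and x2 = 1.
Every assignment with g5 = 0 has x5 = 1; there are 1 such assignment(s).
  x1=1, x2=1, x3=0, x4=0, x5=1

1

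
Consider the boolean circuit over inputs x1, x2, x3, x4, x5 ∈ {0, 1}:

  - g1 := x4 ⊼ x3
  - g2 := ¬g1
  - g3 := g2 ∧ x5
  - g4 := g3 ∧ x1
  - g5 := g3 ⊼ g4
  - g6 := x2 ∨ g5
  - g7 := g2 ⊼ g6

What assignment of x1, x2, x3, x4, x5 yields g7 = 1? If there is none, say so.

g7 = g2 ⊼ g6 must be 1, so at least one of g2, g6 is 0.
Check with x1=1 x2=1 x3=1 x4=0 x5=1:
g1 = x4 ⊼ x3 = 0 ⊼ 1 = 1
g2 = ¬g1 = ¬1 = 0
g3 = g2 ∧ x5 = 0 ∧ 1 = 0
g4 = g3 ∧ x1 = 0 ∧ 1 = 0
g5 = g3 ⊼ g4 = 0 ⊼ 0 = 1
g6 = x2 ∨ g5 = 1 ∨ 1 = 1
g7 = g2 ⊼ g6 = 0 ⊼ 1 = 1
So g7 = 1 as required.

x1=1 x2=1 x3=1 x4=0 x5=1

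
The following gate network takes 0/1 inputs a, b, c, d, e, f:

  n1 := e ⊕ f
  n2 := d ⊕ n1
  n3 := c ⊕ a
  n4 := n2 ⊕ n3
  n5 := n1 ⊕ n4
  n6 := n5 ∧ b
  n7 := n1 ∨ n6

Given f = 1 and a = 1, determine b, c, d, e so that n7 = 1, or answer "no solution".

Check with f = 1 and a = 1 and b=0, c=1, d=1, e=0:
n1 = e ⊕ f = 0 ⊕ 1 = 1
n2 = d ⊕ n1 = 1 ⊕ 1 = 0
n3 = c ⊕ a = 1 ⊕ 1 = 0
n4 = n2 ⊕ n3 = 0 ⊕ 0 = 0
n5 = n1 ⊕ n4 = 1 ⊕ 0 = 1
n6 = n5 ∧ b = 1 ∧ 0 = 0
n7 = n1 ∨ n6 = 1 ∨ 0 = 1
So n7 = 1.

b=0, c=1, d=1, e=0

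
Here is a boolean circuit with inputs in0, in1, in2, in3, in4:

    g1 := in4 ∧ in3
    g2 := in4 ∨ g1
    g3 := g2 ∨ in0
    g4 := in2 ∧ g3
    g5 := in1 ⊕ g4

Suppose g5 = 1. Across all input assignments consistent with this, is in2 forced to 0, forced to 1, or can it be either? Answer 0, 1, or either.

Both values of in2 occur among assignments with g5 = 1:
  in2=0: in0=0, in1=1, in2=0, in3=0, in4=0
  in2=1: in0=0, in1=0, in2=1, in3=0, in4=1

either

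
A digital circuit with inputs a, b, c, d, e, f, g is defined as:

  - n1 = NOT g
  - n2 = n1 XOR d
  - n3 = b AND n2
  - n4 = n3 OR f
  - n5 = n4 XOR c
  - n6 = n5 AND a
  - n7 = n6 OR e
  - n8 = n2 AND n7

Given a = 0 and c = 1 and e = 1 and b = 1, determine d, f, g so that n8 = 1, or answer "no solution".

d=0, f=1, g=0

n8 = n2 AND n7 must be 1, so both n2 = 1 and n7 = 1.
Check with a = 0 and c = 1 and e = 1 and b = 1 and d=0, f=1, g=0:
n1 = NOT g = NOT 0 = 1
n2 = n1 XOR d = 1 XOR 0 = 1
n3 = b AND n2 = 1 AND 1 = 1
n4 = n3 OR f = 1 OR 1 = 1
n5 = n4 XOR c = 1 XOR 1 = 0
n6 = n5 AND a = 0 AND 0 = 0
n7 = n6 OR e = 0 OR 1 = 1
n8 = n2 AND n7 = 1 AND 1 = 1
So n8 = 1.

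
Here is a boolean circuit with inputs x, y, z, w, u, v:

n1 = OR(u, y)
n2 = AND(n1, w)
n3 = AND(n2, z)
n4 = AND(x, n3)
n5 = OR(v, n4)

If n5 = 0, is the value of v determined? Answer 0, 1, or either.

0

n5 = OR(v, n4) must be 0, so both v = 0 and n4 = 0.
n4 = AND(x, n3) must be 0, so at least one of x, n3 is 0.
Every assignment with n5 = 0 has v = 0; there are 29 such assignment(s).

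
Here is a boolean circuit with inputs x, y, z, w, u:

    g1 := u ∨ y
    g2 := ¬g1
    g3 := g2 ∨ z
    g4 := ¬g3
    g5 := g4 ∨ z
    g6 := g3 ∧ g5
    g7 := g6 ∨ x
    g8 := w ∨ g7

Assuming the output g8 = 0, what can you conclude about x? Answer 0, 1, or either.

0

g8 = w ∨ g7 must be 0, so both w = 0 and g7 = 0.
Every assignment with g8 = 0 has x = 0; there are 4 such assignment(s).
  x=0, y=0, z=0, w=0, u=0
  x=0, y=0, z=0, w=0, u=1
  x=0, y=1, z=0, w=0, u=0
  x=0, y=1, z=0, w=0, u=1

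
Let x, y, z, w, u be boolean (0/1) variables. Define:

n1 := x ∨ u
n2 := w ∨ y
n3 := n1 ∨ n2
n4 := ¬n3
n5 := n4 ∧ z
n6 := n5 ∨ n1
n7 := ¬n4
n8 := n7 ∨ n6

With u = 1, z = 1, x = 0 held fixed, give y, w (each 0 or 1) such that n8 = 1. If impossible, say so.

y=0, w=1

Check with u = 1, z = 1, x = 0 and y=0, w=1:
n1 = x ∨ u = 0 ∨ 1 = 1
n2 = w ∨ y = 1 ∨ 0 = 1
n3 = n1 ∨ n2 = 1 ∨ 1 = 1
n4 = ¬n3 = ¬1 = 0
n5 = n4 ∧ z = 0 ∧ 1 = 0
n6 = n5 ∨ n1 = 0 ∨ 1 = 1
n7 = ¬n4 = ¬0 = 1
n8 = n7 ∨ n6 = 1 ∨ 1 = 1
So n8 = 1.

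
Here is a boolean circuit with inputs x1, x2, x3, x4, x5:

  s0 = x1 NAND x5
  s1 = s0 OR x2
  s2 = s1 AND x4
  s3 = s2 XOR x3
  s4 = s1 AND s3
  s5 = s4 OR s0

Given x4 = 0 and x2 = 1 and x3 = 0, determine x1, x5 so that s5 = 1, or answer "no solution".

s5 = s4 OR s0 must be 1, so at least one of s4, s0 is 1.
Check with x4 = 0 and x2 = 1 and x3 = 0 and x1=1, x5=0:
s0 = x1 NAND x5 = 1 NAND 0 = 1
s1 = s0 OR x2 = 1 OR 1 = 1
s2 = s1 AND x4 = 1 AND 0 = 0
s3 = s2 XOR x3 = 0 XOR 0 = 0
s4 = s1 AND s3 = 1 AND 0 = 0
s5 = s4 OR s0 = 0 OR 1 = 1
So s5 = 1.

x1=1, x5=0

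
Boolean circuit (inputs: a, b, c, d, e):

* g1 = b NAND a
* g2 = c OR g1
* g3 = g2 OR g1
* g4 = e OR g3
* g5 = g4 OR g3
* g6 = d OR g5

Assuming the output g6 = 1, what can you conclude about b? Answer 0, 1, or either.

Both values of b occur among assignments with g6 = 1:
  b=0: a=0, b=0, c=0, d=0, e=0
  b=1: a=0, b=1, c=0, d=0, e=0

either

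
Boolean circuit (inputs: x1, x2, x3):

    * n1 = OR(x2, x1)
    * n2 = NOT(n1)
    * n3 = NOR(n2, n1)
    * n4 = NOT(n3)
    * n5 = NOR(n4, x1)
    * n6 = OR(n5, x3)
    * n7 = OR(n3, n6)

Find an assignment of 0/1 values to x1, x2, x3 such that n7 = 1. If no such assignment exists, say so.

n7 = OR(n3, n6) must be 1, so at least one of n3, n6 is 1.
Check with x1=0, x2=0, x3=1:
n1 = OR(x2, x1) = OR(0, 0) = 0
n2 = NOT(n1) = NOT 0 = 1
n3 = NOR(n2, n1) = NOR(1, 0) = 0
n4 = NOT(n3) = NOT 0 = 1
n5 = NOR(n4, x1) = NOR(1, 0) = 0
n6 = OR(n5, x3) = OR(0, 1) = 1
n7 = OR(n3, n6) = OR(0, 1) = 1
So n7 = 1 as required.

x1=0, x2=0, x3=1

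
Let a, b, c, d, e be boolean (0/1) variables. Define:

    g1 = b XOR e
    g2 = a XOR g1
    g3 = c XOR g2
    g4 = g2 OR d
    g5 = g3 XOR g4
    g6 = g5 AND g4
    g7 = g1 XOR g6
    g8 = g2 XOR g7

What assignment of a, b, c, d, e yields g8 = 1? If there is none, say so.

Check with a=1, b=1, c=1, d=0, e=0:
g1 = b XOR e = 1 XOR 0 = 1
g2 = a XOR g1 = 1 XOR 1 = 0
g3 = c XOR g2 = 1 XOR 0 = 1
g4 = g2 OR d = 0 OR 0 = 0
g5 = g3 XOR g4 = 1 XOR 0 = 1
g6 = g5 AND g4 = 1 AND 0 = 0
g7 = g1 XOR g6 = 1 XOR 0 = 1
g8 = g2 XOR g7 = 0 XOR 1 = 1
So g8 = 1 as required.

a=1, b=1, c=1, d=0, e=0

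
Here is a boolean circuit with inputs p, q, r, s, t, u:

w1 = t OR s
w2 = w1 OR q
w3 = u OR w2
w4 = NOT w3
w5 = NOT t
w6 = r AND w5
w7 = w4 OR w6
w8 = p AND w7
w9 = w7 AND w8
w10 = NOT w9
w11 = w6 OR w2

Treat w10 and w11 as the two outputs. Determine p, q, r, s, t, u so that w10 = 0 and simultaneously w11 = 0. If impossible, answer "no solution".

Check with p=1, q=0, r=0, s=0, t=0, u=0:
w1 = t OR s = 0 OR 0 = 0
w2 = w1 OR q = 0 OR 0 = 0
w3 = u OR w2 = 0 OR 0 = 0
w4 = NOT w3 = NOT 0 = 1
w5 = NOT t = NOT 0 = 1
w6 = r AND w5 = 0 AND 1 = 0
w7 = w4 OR w6 = 1 OR 0 = 1
w8 = p AND w7 = 1 AND 1 = 1
w9 = w7 AND w8 = 1 AND 1 = 1
w10 = NOT w9 = NOT 1 = 0
w11 = w6 OR w2 = 0 OR 0 = 0
So w10 = 0 and w11 = 0.

p=1, q=0, r=0, s=0, t=0, u=0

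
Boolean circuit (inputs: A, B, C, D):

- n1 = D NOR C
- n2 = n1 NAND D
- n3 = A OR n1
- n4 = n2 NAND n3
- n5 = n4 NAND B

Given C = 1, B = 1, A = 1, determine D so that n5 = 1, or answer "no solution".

Check with C = 1, B = 1, A = 1 and D=1:
n1 = D NOR C = 1 NOR 1 = 0
n2 = n1 NAND D = 0 NAND 1 = 1
n3 = A OR n1 = 1 OR 0 = 1
n4 = n2 NAND n3 = 1 NAND 1 = 0
n5 = n4 NAND B = 0 NAND 1 = 1
So n5 = 1.

D=1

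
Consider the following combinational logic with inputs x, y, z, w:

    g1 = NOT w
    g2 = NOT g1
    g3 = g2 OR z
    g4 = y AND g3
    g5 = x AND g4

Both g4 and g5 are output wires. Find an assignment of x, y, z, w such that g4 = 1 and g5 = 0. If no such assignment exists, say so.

Check with x=0, y=1, z=0, w=1:
g1 = NOT w = NOT 1 = 0
g2 = NOT g1 = NOT 0 = 1
g3 = g2 OR z = 1 OR 0 = 1
g4 = y AND g3 = 1 AND 1 = 1
g5 = x AND g4 = 0 AND 1 = 0
So g4 = 1 and g5 = 0.

x=0, y=1, z=0, w=1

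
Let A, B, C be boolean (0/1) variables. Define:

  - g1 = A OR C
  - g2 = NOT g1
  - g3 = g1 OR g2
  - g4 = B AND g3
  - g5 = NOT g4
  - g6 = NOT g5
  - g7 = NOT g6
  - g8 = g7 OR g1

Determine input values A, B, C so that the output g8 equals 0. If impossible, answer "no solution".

g8 = g7 OR g1 must be 0, so both g7 = 0 and g1 = 0.
g7 = NOT g6 must be 0, so g6 = 1.
Check with A=0, B=1, C=0:
g1 = A OR C = 0 OR 0 = 0
g2 = NOT g1 = NOT 0 = 1
g3 = g1 OR g2 = 0 OR 1 = 1
g4 = B AND g3 = 1 AND 1 = 1
g5 = NOT g4 = NOT 1 = 0
g6 = NOT g5 = NOT 0 = 1
g7 = NOT g6 = NOT 1 = 0
g8 = g7 OR g1 = 0 OR 0 = 0
So g8 = 0 as required.

A=0, B=1, C=0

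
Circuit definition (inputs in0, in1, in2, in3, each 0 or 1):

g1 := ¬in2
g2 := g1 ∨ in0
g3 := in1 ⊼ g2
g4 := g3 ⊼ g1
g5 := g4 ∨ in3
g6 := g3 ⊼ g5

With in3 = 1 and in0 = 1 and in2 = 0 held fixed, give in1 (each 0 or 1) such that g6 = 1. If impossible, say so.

g6 = g3 ⊼ g5 must be 1, so at least one of g3, g5 is 0.
Check with in3 = 1 and in0 = 1 and in2 = 0 and in1=1:
g1 = ¬in2 = ¬0 = 1
g2 = g1 ∨ in0 = 1 ∨ 1 = 1
g3 = in1 ⊼ g2 = 1 ⊼ 1 = 0
g4 = g3 ⊼ g1 = 0 ⊼ 1 = 1
g5 = g4 ∨ in3 = 1 ∨ 1 = 1
g6 = g3 ⊼ g5 = 0 ⊼ 1 = 1
So g6 = 1.

in1=1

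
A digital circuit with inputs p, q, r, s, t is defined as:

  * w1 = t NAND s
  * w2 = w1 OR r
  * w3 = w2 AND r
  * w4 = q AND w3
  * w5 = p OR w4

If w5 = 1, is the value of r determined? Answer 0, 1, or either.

Both values of r occur among assignments with w5 = 1:
  r=0: p=1, q=0, r=0, s=0, t=0
  r=1: p=0, q=1, r=1, s=0, t=0

either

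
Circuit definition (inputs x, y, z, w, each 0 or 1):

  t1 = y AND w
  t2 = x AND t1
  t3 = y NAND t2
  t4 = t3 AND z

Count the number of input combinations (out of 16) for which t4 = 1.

7

t4 = t3 AND z must be 1, so both t3 = 1 and z = 1.
Enumerating the 16 input combinations, 7 give t4 = 1 and 9 give t4 = 0.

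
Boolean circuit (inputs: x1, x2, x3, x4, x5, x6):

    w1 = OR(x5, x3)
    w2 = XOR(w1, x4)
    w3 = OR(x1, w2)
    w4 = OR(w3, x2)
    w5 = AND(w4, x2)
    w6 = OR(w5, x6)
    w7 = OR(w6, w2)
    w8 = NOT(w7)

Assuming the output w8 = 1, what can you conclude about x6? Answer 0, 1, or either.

w8 = NOT(w7) must be 1, so w7 = 0.
Every assignment with w8 = 1 has x6 = 0; there are 8 such assignment(s).

0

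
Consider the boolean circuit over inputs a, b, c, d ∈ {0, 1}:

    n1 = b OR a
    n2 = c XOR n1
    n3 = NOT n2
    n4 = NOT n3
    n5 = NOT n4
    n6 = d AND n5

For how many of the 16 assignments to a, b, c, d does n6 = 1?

4

n6 = d AND n5 must be 1, so both d = 1 and n5 = 1.
n5 = NOT n4 must be 1, so n4 = 0.
n4 = NOT n3 must be 0, so n3 = 1.
Enumerating the 16 input combinations, 4 give n6 = 1 and 12 give n6 = 0.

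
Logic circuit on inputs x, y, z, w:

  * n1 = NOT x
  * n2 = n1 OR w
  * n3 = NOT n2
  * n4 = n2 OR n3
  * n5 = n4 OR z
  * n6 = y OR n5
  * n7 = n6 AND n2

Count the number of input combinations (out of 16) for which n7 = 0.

4

n7 = n6 AND n2 must be 0, so at least one of n6, n2 is 0.
Satisfying assignments:
  x=1, y=0, z=0, w=0
  x=1, y=0, z=1, w=0
  x=1, y=1, z=0, w=0
  x=1, y=1, z=1, w=0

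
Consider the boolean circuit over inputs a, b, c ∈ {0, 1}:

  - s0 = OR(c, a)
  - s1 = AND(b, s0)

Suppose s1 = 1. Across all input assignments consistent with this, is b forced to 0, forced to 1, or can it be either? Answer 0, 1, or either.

s1 = AND(b, s0) must be 1, so both b = 1 and s0 = 1.
s0 = OR(c, a) must be 1, so at least one of c, a is 1.
Every assignment with s1 = 1 has b = 1; there are 3 such assignment(s).
  a=0, b=1, c=1
  a=1, b=1, c=0
  a=1, b=1, c=1

1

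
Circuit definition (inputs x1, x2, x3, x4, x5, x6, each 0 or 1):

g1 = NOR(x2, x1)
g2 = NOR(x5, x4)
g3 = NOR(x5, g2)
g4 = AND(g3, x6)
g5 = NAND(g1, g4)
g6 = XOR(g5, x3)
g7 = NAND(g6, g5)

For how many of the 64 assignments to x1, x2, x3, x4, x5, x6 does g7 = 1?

g7 = NAND(g6, g5) must be 1, so at least one of g6, g5 is 0.
Enumerating the 64 input combinations, 33 give g7 = 1 and 31 give g7 = 0.

33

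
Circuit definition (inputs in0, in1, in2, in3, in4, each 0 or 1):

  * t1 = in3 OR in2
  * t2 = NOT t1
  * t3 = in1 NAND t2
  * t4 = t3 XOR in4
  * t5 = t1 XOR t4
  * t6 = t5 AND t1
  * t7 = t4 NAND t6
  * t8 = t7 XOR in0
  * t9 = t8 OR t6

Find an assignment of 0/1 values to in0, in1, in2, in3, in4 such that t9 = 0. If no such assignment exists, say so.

in0=1 in1=1 in2=0 in3=0 in4=0

t9 = t8 OR t6 must be 0, so both t8 = 0 and t6 = 0.
Check with in0=1 in1=1 in2=0 in3=0 in4=0:
t1 = in3 OR in2 = 0 OR 0 = 0
t2 = NOT t1 = NOT 0 = 1
t3 = in1 NAND t2 = 1 NAND 1 = 0
t4 = t3 XOR in4 = 0 XOR 0 = 0
t5 = t1 XOR t4 = 0 XOR 0 = 0
t6 = t5 AND t1 = 0 AND 0 = 0
t7 = t4 NAND t6 = 0 NAND 0 = 1
t8 = t7 XOR in0 = 1 XOR 1 = 0
t9 = t8 OR t6 = 0 OR 0 = 0
So t9 = 0 as required.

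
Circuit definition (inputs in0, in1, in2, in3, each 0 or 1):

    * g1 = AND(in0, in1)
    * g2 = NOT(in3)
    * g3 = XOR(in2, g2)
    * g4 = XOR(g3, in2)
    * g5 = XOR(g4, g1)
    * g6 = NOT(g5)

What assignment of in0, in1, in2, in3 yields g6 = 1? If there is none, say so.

g6 = NOT(g5) must be 1, so g5 = 0.
g5 = XOR(g4, g1) must be 0, so g4 and g1 are equal.
Check with in0=0, in1=0, in2=1, in3=1:
g1 = AND(in0, in1) = AND(0, 0) = 0
g2 = NOT(in3) = NOT 1 = 0
g3 = XOR(in2, g2) = XOR(1, 0) = 1
g4 = XOR(g3, in2) = XOR(1, 1) = 0
g5 = XOR(g4, g1) = XOR(0, 0) = 0
g6 = NOT(g5) = NOT 0 = 1
So g6 = 1 as required.

in0=0, in1=0, in2=1, in3=1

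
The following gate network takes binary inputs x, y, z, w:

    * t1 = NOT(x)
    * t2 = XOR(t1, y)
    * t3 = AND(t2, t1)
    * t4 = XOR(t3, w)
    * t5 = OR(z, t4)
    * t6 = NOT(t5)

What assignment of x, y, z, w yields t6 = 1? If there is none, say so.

x=0, y=0, z=0, w=1

t6 = NOT(t5) must be 1, so t5 = 0.
Check with x=0, y=0, z=0, w=1:
t1 = NOT(x) = NOT 0 = 1
t2 = XOR(t1, y) = XOR(1, 0) = 1
t3 = AND(t2, t1) = AND(1, 1) = 1
t4 = XOR(t3, w) = XOR(1, 1) = 0
t5 = OR(z, t4) = OR(0, 0) = 0
t6 = NOT(t5) = NOT 0 = 1
So t6 = 1 as required.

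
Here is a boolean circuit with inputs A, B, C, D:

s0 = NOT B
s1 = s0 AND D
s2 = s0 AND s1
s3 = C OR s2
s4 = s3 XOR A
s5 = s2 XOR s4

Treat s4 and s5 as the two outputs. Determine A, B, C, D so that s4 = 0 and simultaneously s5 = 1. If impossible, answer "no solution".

Check with A=1, B=0, C=1, D=1:
s0 = NOT B = NOT 0 = 1
s1 = s0 AND D = 1 AND 1 = 1
s2 = s0 AND s1 = 1 AND 1 = 1
s3 = C OR s2 = 1 OR 1 = 1
s4 = s3 XOR A = 1 XOR 1 = 0
s5 = s2 XOR s4 = 1 XOR 0 = 1
So s4 = 0 and s5 = 1.

A=1, B=0, C=1, D=1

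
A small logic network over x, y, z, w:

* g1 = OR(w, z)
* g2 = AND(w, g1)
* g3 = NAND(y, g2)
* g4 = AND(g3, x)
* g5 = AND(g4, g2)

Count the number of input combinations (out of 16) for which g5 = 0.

g5 = AND(g4, g2) must be 0, so at least one of g4, g2 is 0.
Enumerating the 16 input combinations, 14 give g5 = 0 and 2 give g5 = 1.

14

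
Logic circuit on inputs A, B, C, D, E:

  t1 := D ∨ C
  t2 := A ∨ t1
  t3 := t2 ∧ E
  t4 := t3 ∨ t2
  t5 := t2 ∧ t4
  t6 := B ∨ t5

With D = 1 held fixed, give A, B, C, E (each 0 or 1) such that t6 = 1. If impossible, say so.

t6 = B ∨ t5 must be 1, so at least one of B, t5 is 1.
Check with D = 1 and A=1, B=1, C=1, E=0:
t1 = D ∨ C = 1 ∨ 1 = 1
t2 = A ∨ t1 = 1 ∨ 1 = 1
t3 = t2 ∧ E = 1 ∧ 0 = 0
t4 = t3 ∨ t2 = 0 ∨ 1 = 1
t5 = t2 ∧ t4 = 1 ∧ 1 = 1
t6 = B ∨ t5 = 1 ∨ 1 = 1
So t6 = 1.

A=1, B=1, C=1, E=0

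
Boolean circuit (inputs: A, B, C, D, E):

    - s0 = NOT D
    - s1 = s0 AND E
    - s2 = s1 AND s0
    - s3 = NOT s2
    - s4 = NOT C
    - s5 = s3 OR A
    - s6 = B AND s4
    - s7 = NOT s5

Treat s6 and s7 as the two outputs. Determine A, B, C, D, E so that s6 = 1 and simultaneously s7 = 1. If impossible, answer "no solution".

Check with A=0 B=1 C=0 D=0 E=1:
s0 = NOT D = NOT 0 = 1
s1 = s0 AND E = 1 AND 1 = 1
s2 = s1 AND s0 = 1 AND 1 = 1
s3 = NOT s2 = NOT 1 = 0
s4 = NOT C = NOT 0 = 1
s5 = s3 OR A = 0 OR 0 = 0
s6 = B AND s4 = 1 AND 1 = 1
s7 = NOT s5 = NOT 0 = 1
So s6 = 1 and s7 = 1.

A=0 B=1 C=0 D=0 E=1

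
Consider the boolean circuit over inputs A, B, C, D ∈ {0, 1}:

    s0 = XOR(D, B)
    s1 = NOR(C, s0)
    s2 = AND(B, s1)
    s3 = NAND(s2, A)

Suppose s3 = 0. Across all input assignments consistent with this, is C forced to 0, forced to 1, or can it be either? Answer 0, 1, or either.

0

s3 = NAND(s2, A) must be 0, so both s2 = 1 and A = 1.
s2 = AND(B, s1) must be 1, so both B = 1 and s1 = 1.
s1 = NOR(C, s0) must be 1, so both C = 0 and s0 = 0.
Every assignment with s3 = 0 has C = 0; there are 1 such assignment(s).
  A=1, B=1, C=0, D=1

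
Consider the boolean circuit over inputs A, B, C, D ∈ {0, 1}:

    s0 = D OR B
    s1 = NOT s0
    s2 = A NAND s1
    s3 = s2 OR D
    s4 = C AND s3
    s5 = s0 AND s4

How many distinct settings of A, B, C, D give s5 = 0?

s5 = s0 AND s4 must be 0, so at least one of s0, s4 is 0.
Enumerating the 16 input combinations, 10 give s5 = 0 and 6 give s5 = 1.

10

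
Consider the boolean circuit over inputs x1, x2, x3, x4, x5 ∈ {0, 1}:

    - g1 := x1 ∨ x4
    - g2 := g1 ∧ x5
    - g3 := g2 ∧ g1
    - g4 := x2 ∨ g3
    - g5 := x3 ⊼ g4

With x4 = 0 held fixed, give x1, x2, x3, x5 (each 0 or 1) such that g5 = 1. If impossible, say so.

x1=1 x2=1 x3=0 x5=0

Check with x4 = 0 and x1=1, x2=1, x3=0, x5=0:
g1 = x1 ∨ x4 = 1 ∨ 0 = 1
g2 = g1 ∧ x5 = 1 ∧ 0 = 0
g3 = g2 ∧ g1 = 0 ∧ 1 = 0
g4 = x2 ∨ g3 = 1 ∨ 0 = 1
g5 = x3 ⊼ g4 = 0 ⊼ 1 = 1
So g5 = 1.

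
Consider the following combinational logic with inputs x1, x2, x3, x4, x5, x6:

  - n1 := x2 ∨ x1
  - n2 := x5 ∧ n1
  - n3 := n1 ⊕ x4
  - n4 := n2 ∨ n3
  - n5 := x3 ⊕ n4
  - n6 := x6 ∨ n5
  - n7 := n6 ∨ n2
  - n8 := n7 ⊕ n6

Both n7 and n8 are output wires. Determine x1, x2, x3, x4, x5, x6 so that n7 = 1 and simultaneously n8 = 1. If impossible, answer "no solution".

Check with x1=0, x2=1, x3=1, x4=0, x5=1, x6=0:
n1 = x2 ∨ x1 = 1 ∨ 0 = 1
n2 = x5 ∧ n1 = 1 ∧ 1 = 1
n3 = n1 ⊕ x4 = 1 ⊕ 0 = 1
n4 = n2 ∨ n3 = 1 ∨ 1 = 1
n5 = x3 ⊕ n4 = 1 ⊕ 1 = 0
n6 = x6 ∨ n5 = 0 ∨ 0 = 0
n7 = n6 ∨ n2 = 0 ∨ 1 = 1
n8 = n7 ⊕ n6 = 1 ⊕ 0 = 1
So n7 = 1 and n8 = 1.

x1=0, x2=1, x3=1, x4=0, x5=1, x6=0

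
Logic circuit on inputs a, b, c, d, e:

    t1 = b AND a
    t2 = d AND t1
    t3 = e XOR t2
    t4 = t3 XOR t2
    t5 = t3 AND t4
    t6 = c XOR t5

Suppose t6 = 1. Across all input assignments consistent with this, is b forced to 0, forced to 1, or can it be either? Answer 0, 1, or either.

either

Both values of b occur among assignments with t6 = 1:
  b=0: a=0, b=0, c=0, d=0, e=1
  b=1: a=0, b=1, c=0, d=0, e=1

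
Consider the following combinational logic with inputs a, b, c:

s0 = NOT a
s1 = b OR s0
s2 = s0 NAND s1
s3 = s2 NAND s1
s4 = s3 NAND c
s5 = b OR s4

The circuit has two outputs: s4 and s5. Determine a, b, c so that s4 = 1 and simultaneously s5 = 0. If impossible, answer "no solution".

no solution exists

Across all 8 input combinations, none give both s4 = 1 and s5 = 0.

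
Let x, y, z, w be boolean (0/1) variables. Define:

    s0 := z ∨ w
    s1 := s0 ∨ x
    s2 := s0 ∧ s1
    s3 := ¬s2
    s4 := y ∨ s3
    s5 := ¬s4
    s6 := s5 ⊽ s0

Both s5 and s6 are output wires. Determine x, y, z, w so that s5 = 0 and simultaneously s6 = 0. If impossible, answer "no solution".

Check with x=1 y=1 z=1 w=1:
s0 = z ∨ w = 1 ∨ 1 = 1
s1 = s0 ∨ x = 1 ∨ 1 = 1
s2 = s0 ∧ s1 = 1 ∧ 1 = 1
s3 = ¬s2 = ¬1 = 0
s4 = y ∨ s3 = 1 ∨ 0 = 1
s5 = ¬s4 = ¬1 = 0
s6 = s5 ⊽ s0 = 0 ⊽ 1 = 0
So s5 = 0 and s6 = 0.

x=1 y=1 z=1 w=1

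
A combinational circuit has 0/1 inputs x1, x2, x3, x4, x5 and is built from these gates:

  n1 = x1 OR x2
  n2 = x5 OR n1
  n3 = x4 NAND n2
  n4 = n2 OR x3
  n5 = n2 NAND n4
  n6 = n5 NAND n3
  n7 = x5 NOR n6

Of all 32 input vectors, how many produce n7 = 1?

4

n7 = x5 NOR n6 must be 1, so both x5 = 0 and n6 = 0.
Satisfying assignments:
  x1=0, x2=0, x3=0, x4=0, x5=0
  x1=0, x2=0, x3=0, x4=1, x5=0
  x1=0, x2=0, x3=1, x4=0, x5=0
  x1=0, x2=0, x3=1, x4=1, x5=0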